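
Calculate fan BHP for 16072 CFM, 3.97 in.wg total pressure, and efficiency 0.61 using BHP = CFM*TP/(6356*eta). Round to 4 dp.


BHP = 16072 * 3.97 / (6356 * 0.61) = 16.4568 hp

16.4568 hp


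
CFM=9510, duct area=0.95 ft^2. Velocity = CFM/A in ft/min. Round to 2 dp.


V = 9510 / 0.95 = 10010.53 ft/min

10010.53 ft/min


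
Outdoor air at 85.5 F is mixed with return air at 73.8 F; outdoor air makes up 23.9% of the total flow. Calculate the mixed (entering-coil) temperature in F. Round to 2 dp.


T_mix = 73.8 + (23.9/100)*(85.5-73.8) = 76.60 F

76.60 F


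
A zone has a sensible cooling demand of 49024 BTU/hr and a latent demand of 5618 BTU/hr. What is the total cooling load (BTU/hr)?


Qt = 49024 + 5618 = 54642 BTU/hr

54642 BTU/hr


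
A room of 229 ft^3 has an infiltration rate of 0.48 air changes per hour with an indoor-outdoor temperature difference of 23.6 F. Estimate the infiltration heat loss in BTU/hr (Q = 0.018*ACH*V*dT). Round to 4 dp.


Q = 0.018 * 0.48 * 229 * 23.6 = 46.6940 BTU/hr

46.6940 BTU/hr


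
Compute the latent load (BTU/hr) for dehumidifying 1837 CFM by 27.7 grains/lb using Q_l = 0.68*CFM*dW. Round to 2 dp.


Q = 0.68 * 1837 * 27.7 = 34601.73 BTU/hr

34601.73 BTU/hr


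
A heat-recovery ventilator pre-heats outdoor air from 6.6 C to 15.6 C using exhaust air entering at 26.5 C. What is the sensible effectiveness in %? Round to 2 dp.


eff = (15.6-6.6)/(26.5-6.6)*100 = 45.23 %

45.23 %


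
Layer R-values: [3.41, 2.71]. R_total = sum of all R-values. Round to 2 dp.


R_total = 3.41 + 2.71 = 6.12

6.12


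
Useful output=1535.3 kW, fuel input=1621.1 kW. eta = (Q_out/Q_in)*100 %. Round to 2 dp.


eta = (1535.3/1621.1)*100 = 94.71 %

94.71 %


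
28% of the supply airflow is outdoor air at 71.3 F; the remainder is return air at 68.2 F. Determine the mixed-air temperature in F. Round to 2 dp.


T_mix = 0.28*71.3 + 0.72*68.2 = 69.07 F

69.07 F


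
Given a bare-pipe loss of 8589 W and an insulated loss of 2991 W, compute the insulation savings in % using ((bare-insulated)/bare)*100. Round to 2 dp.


Savings = ((8589-2991)/8589)*100 = 65.18 %

65.18 %


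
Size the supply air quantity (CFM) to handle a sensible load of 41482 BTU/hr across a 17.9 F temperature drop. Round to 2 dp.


CFM = 41482 / (1.08 * 17.9) = 2145.77

2145.77 CFM


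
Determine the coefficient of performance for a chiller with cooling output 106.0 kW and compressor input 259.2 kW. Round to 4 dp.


COP = 106.0 / 259.2 = 0.4090

0.4090


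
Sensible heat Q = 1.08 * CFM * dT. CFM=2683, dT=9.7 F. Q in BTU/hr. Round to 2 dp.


Q = 1.08 * 2683 * 9.7 = 28107.11 BTU/hr

28107.11 BTU/hr


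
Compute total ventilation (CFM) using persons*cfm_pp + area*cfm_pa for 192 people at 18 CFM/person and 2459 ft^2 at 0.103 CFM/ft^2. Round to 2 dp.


Total = 192*18 + 2459*0.103 = 3709.28 CFM

3709.28 CFM


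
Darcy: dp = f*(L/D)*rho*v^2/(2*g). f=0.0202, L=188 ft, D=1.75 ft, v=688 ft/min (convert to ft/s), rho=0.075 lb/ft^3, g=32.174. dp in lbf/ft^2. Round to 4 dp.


v_fps = 688/60 = 11.4667 ft/s
dp = 0.0202*(188/1.75)*0.075*11.4667^2/(2*32.174) = 0.3326 lbf/ft^2

0.3326 lbf/ft^2


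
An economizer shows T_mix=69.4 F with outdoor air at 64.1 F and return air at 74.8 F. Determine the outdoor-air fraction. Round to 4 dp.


frac = (69.4 - 74.8) / (64.1 - 74.8) = 0.5047

0.5047


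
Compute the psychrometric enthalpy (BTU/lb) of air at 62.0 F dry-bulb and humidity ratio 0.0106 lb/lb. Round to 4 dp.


h = 0.24*62.0 + 0.0106*(1061+0.444*62.0) = 26.4184 BTU/lb

26.4184 BTU/lb


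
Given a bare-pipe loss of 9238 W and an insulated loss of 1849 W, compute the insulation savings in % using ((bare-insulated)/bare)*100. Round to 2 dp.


Savings = ((9238-1849)/9238)*100 = 79.98 %

79.98 %


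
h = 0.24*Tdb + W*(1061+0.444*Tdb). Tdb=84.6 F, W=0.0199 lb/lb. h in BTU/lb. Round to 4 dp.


h = 0.24*84.6 + 0.0199*(1061+0.444*84.6) = 42.1654 BTU/lb

42.1654 BTU/lb


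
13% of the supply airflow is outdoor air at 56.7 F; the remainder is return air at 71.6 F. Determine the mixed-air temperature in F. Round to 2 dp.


T_mix = 0.13*56.7 + 0.87*71.6 = 69.66 F

69.66 F


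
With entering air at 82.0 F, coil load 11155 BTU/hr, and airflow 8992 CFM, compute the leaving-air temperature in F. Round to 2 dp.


dT = 11155/(1.08*8992) = 1.1487
T_leave = 82.0 - 1.1487 = 80.85 F

80.85 F


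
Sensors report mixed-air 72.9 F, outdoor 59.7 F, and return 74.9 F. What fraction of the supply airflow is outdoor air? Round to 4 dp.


frac = (72.9 - 74.9) / (59.7 - 74.9) = 0.1316

0.1316


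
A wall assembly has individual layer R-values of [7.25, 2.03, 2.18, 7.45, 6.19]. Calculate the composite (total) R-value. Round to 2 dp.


R_total = 7.25 + 2.03 + 2.18 + 7.45 + 6.19 = 25.10

25.10


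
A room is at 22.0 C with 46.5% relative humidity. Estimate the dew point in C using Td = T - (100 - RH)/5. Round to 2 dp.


Td = 22.0 - (100-46.5)/5 = 11.30 C

11.30 C


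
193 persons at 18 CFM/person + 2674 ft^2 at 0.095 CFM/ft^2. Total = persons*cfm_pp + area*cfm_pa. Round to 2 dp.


Total = 193*18 + 2674*0.095 = 3728.03 CFM

3728.03 CFM


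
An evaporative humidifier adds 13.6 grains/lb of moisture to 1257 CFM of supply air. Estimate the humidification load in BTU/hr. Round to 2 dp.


Q = 0.68 * 1257 * 13.6 = 11624.74 BTU/hr

11624.74 BTU/hr


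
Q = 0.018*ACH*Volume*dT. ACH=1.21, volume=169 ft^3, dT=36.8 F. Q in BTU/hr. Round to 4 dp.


Q = 0.018 * 1.21 * 169 * 36.8 = 135.4542 BTU/hr

135.4542 BTU/hr


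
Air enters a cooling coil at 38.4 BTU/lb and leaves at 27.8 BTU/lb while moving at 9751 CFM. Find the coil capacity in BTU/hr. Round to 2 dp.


Q = 4.5 * 9751 * (38.4 - 27.8) = 465122.70 BTU/hr

465122.70 BTU/hr


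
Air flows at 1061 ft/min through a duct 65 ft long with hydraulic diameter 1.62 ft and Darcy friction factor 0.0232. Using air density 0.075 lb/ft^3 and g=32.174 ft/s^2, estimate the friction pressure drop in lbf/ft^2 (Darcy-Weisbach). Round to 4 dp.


v_fps = 1061/60 = 17.6833 ft/s
dp = 0.0232*(65/1.62)*0.075*17.6833^2/(2*32.174) = 0.3393 lbf/ft^2

0.3393 lbf/ft^2


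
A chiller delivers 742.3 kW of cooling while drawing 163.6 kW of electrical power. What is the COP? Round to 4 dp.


COP = 742.3 / 163.6 = 4.5373

4.5373


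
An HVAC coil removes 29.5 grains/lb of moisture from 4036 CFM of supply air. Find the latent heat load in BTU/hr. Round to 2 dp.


Q = 0.68 * 4036 * 29.5 = 80962.16 BTU/hr

80962.16 BTU/hr


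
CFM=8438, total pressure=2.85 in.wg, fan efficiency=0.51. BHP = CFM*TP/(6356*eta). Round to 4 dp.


BHP = 8438 * 2.85 / (6356 * 0.51) = 7.4187 hp

7.4187 hp


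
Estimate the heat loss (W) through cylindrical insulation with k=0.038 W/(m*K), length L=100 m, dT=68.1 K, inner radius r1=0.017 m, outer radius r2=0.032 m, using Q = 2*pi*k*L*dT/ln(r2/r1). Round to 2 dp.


Q = 2*pi*0.038*100*68.1/ln(0.032/0.017) = 2570.60 W

2570.60 W


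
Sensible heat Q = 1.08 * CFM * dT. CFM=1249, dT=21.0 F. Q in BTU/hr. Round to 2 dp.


Q = 1.08 * 1249 * 21.0 = 28327.32 BTU/hr

28327.32 BTU/hr


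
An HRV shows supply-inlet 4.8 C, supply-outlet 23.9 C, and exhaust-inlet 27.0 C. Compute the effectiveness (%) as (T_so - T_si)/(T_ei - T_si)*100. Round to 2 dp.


eff = (23.9-4.8)/(27.0-4.8)*100 = 86.04 %

86.04 %


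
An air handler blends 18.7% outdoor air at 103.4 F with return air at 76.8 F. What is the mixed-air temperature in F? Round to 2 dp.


T_mix = 76.8 + (18.7/100)*(103.4-76.8) = 81.77 F

81.77 F


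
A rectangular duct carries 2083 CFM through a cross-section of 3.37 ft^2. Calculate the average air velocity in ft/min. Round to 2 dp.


V = 2083 / 3.37 = 618.10 ft/min

618.10 ft/min


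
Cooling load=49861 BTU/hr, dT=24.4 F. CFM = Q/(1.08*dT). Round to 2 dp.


CFM = 49861 / (1.08 * 24.4) = 1892.11

1892.11 CFM


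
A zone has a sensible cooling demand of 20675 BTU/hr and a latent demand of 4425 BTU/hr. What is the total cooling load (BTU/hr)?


Qt = 20675 + 4425 = 25100 BTU/hr

25100 BTU/hr


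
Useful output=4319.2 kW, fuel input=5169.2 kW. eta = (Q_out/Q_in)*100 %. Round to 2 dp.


eta = (4319.2/5169.2)*100 = 83.56 %

83.56 %


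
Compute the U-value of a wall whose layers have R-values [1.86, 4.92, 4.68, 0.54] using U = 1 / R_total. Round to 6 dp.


R_total = 1.86 + 4.92 + 4.68 + 0.54 = 12.00
U = 1/12.00 = 0.083333

0.083333


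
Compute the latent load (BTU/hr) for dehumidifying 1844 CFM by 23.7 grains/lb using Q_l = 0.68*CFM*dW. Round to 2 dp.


Q = 0.68 * 1844 * 23.7 = 29717.90 BTU/hr

29717.90 BTU/hr


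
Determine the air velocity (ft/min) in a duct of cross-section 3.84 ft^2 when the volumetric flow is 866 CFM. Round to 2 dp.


V = 866 / 3.84 = 225.52 ft/min

225.52 ft/min


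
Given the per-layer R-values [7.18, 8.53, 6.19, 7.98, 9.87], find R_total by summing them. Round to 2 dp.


R_total = 7.18 + 8.53 + 6.19 + 7.98 + 9.87 = 39.75

39.75


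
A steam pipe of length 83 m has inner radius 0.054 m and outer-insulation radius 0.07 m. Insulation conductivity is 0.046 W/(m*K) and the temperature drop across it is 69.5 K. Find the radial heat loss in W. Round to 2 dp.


Q = 2*pi*0.046*83*69.5/ln(0.07/0.054) = 6424.58 W

6424.58 W


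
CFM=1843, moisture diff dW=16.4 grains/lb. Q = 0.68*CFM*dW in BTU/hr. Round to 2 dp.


Q = 0.68 * 1843 * 16.4 = 20553.14 BTU/hr

20553.14 BTU/hr


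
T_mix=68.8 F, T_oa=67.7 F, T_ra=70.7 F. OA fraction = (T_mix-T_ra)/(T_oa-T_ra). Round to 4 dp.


frac = (68.8 - 70.7) / (67.7 - 70.7) = 0.6333

0.6333


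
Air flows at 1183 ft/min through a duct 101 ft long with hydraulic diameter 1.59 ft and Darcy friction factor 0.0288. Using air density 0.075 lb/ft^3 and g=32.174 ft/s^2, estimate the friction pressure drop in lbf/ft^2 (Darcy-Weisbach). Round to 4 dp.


v_fps = 1183/60 = 19.7167 ft/s
dp = 0.0288*(101/1.59)*0.075*19.7167^2/(2*32.174) = 0.8289 lbf/ft^2

0.8289 lbf/ft^2


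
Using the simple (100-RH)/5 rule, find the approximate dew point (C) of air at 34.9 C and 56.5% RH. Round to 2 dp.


Td = 34.9 - (100-56.5)/5 = 26.20 C

26.20 C


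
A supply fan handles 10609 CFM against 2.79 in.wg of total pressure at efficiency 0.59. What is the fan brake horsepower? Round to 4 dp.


BHP = 10609 * 2.79 / (6356 * 0.59) = 7.8930 hp

7.8930 hp


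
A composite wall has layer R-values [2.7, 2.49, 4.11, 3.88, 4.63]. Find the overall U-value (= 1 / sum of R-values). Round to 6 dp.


R_total = 2.7 + 2.49 + 4.11 + 3.88 + 4.63 = 17.81
U = 1/17.81 = 0.056148

0.056148


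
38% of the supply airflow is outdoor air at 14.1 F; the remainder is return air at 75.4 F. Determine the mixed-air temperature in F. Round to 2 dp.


T_mix = 0.38*14.1 + 0.62*75.4 = 52.11 F

52.11 F


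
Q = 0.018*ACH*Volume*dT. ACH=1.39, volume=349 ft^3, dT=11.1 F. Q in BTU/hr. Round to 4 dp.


Q = 0.018 * 1.39 * 349 * 11.1 = 96.9250 BTU/hr

96.9250 BTU/hr


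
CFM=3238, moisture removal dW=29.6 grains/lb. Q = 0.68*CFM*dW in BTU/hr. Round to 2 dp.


Q = 0.68 * 3238 * 29.6 = 65174.46 BTU/hr

65174.46 BTU/hr


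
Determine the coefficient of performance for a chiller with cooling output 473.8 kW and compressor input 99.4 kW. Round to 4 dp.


COP = 473.8 / 99.4 = 4.7666

4.7666


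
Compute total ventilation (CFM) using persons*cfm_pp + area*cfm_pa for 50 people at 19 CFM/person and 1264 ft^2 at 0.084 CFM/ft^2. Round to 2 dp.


Total = 50*19 + 1264*0.084 = 1056.18 CFM

1056.18 CFM


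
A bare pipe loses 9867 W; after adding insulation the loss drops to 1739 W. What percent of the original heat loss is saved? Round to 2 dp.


Savings = ((9867-1739)/9867)*100 = 82.38 %

82.38 %


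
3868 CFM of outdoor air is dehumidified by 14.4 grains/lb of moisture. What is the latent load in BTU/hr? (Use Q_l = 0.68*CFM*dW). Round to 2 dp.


Q = 0.68 * 3868 * 14.4 = 37875.46 BTU/hr

37875.46 BTU/hr


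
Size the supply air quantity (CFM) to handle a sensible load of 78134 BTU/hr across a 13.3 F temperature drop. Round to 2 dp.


CFM = 78134 / (1.08 * 13.3) = 5439.57

5439.57 CFM


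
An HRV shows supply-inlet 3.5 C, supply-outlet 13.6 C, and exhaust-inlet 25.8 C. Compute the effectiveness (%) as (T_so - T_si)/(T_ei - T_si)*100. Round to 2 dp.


eff = (13.6-3.5)/(25.8-3.5)*100 = 45.29 %

45.29 %


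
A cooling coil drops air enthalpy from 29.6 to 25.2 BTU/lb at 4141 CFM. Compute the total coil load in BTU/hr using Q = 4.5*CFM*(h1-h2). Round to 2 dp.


Q = 4.5 * 4141 * (29.6 - 25.2) = 81991.80 BTU/hr

81991.80 BTU/hr


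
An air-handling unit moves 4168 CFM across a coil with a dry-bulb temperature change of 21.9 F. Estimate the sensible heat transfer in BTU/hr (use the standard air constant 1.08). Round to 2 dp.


Q = 1.08 * 4168 * 21.9 = 98581.54 BTU/hr

98581.54 BTU/hr


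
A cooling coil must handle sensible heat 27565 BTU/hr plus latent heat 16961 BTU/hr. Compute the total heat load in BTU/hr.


Qt = 27565 + 16961 = 44526 BTU/hr

44526 BTU/hr


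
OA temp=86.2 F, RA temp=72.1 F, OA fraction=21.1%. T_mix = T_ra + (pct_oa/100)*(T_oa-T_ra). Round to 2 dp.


T_mix = 72.1 + (21.1/100)*(86.2-72.1) = 75.08 F

75.08 F


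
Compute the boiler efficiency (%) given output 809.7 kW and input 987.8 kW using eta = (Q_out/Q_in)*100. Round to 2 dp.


eta = (809.7/987.8)*100 = 81.97 %

81.97 %


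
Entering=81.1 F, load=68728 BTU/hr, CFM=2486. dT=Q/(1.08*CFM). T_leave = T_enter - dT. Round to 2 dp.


dT = 68728/(1.08*2486) = 25.5982
T_leave = 81.1 - 25.5982 = 55.50 F

55.50 F


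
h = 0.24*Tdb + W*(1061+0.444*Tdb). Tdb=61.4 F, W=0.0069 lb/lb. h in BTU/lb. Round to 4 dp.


h = 0.24*61.4 + 0.0069*(1061+0.444*61.4) = 22.2450 BTU/lb

22.2450 BTU/lb


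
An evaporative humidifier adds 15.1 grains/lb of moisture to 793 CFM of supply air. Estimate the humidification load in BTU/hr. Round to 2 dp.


Q = 0.68 * 793 * 15.1 = 8142.52 BTU/hr

8142.52 BTU/hr


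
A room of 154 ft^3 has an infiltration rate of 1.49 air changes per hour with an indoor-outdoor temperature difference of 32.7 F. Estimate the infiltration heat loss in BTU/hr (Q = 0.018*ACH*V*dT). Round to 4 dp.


Q = 0.018 * 1.49 * 154 * 32.7 = 135.0602 BTU/hr

135.0602 BTU/hr


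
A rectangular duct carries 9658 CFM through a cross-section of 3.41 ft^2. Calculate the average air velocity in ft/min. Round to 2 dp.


V = 9658 / 3.41 = 2832.26 ft/min

2832.26 ft/min


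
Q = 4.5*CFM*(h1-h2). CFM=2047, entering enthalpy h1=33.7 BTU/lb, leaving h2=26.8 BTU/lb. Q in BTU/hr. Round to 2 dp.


Q = 4.5 * 2047 * (33.7 - 26.8) = 63559.35 BTU/hr

63559.35 BTU/hr


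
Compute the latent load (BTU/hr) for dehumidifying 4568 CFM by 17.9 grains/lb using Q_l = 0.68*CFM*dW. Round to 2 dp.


Q = 0.68 * 4568 * 17.9 = 55601.70 BTU/hr

55601.70 BTU/hr


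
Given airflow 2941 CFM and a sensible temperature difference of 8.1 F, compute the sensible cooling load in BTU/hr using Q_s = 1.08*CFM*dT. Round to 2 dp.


Q = 1.08 * 2941 * 8.1 = 25727.87 BTU/hr

25727.87 BTU/hr


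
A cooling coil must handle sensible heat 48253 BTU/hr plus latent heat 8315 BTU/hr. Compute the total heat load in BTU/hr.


Qt = 48253 + 8315 = 56568 BTU/hr

56568 BTU/hr


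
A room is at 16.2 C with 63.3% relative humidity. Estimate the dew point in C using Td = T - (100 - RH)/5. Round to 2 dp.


Td = 16.2 - (100-63.3)/5 = 8.86 C

8.86 C


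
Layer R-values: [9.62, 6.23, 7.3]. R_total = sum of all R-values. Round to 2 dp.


R_total = 9.62 + 6.23 + 7.3 = 23.15

23.15


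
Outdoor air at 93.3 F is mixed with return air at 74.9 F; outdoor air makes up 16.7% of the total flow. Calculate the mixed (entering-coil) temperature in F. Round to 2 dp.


T_mix = 74.9 + (16.7/100)*(93.3-74.9) = 77.97 F

77.97 F


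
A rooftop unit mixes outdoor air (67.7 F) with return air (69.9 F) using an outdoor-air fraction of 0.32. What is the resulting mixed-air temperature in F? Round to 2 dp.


T_mix = 0.32*67.7 + 0.68*69.9 = 69.20 F

69.20 F


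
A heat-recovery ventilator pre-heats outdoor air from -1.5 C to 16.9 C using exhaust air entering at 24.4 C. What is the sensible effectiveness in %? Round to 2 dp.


eff = (16.9-(-1.5))/(24.4-(-1.5))*100 = 71.04 %

71.04 %


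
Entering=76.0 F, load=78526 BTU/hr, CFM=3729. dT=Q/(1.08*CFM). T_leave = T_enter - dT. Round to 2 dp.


dT = 78526/(1.08*3729) = 19.4983
T_leave = 76.0 - 19.4983 = 56.50 F

56.50 F


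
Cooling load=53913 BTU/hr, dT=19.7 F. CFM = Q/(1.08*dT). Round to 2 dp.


CFM = 53913 / (1.08 * 19.7) = 2533.98

2533.98 CFM


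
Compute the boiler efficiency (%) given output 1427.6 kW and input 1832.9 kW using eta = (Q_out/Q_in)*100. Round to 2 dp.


eta = (1427.6/1832.9)*100 = 77.89 %

77.89 %


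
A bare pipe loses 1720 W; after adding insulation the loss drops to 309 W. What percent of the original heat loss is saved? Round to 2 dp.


Savings = ((1720-309)/1720)*100 = 82.03 %

82.03 %


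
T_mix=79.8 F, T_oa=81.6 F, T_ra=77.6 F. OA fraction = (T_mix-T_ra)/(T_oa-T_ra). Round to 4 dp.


frac = (79.8 - 77.6) / (81.6 - 77.6) = 0.5500

0.5500


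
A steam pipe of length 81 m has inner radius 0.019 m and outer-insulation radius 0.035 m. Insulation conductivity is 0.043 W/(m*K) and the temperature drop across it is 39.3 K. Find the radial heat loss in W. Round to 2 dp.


Q = 2*pi*0.043*81*39.3/ln(0.035/0.019) = 1407.83 W

1407.83 W


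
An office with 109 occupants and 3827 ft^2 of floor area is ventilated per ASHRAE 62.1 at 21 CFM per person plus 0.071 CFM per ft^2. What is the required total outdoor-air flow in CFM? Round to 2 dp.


Total = 109*21 + 3827*0.071 = 2560.72 CFM

2560.72 CFM


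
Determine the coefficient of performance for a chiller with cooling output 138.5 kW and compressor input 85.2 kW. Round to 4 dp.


COP = 138.5 / 85.2 = 1.6256

1.6256


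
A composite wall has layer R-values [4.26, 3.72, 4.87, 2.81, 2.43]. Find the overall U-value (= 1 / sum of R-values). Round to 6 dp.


R_total = 4.26 + 3.72 + 4.87 + 2.81 + 2.43 = 18.09
U = 1/18.09 = 0.055279

0.055279


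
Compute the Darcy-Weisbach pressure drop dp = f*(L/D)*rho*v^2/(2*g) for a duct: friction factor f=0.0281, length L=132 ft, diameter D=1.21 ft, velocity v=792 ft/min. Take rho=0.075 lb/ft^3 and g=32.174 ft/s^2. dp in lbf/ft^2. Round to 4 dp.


v_fps = 792/60 = 13.2 ft/s
dp = 0.0281*(132/1.21)*0.075*13.2^2/(2*32.174) = 0.6225 lbf/ft^2

0.6225 lbf/ft^2


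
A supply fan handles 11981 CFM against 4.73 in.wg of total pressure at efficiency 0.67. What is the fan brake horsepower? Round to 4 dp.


BHP = 11981 * 4.73 / (6356 * 0.67) = 13.3075 hp

13.3075 hp


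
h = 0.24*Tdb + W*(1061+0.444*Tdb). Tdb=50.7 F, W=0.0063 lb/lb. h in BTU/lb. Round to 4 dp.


h = 0.24*50.7 + 0.0063*(1061+0.444*50.7) = 18.9941 BTU/lb

18.9941 BTU/lb


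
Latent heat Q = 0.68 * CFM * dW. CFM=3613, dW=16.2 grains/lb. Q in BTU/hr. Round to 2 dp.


Q = 0.68 * 3613 * 16.2 = 39800.81 BTU/hr

39800.81 BTU/hr


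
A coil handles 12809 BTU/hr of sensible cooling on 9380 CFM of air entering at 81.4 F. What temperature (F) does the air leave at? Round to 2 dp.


dT = 12809/(1.08*9380) = 1.2644
T_leave = 81.4 - 1.2644 = 80.14 F

80.14 F


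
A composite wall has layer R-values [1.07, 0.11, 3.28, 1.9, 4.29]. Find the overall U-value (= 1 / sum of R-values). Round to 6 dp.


R_total = 1.07 + 0.11 + 3.28 + 1.9 + 4.29 = 10.65
U = 1/10.65 = 0.093897

0.093897


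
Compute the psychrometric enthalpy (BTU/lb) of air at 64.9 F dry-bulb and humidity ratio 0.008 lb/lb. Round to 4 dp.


h = 0.24*64.9 + 0.008*(1061+0.444*64.9) = 24.2945 BTU/lb

24.2945 BTU/lb


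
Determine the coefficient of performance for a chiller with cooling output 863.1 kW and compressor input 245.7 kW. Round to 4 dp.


COP = 863.1 / 245.7 = 3.5128

3.5128


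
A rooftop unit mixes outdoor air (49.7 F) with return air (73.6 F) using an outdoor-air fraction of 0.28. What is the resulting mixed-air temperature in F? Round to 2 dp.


T_mix = 0.28*49.7 + 0.72*73.6 = 66.91 F

66.91 F


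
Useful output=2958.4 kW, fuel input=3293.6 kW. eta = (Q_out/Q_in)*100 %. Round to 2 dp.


eta = (2958.4/3293.6)*100 = 89.82 %

89.82 %


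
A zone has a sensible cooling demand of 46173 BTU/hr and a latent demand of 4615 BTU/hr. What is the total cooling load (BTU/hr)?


Qt = 46173 + 4615 = 50788 BTU/hr

50788 BTU/hr


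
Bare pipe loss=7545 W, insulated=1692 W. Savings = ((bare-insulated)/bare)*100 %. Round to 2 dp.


Savings = ((7545-1692)/7545)*100 = 77.57 %

77.57 %


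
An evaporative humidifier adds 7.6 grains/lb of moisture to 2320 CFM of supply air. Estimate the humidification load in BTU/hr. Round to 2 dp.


Q = 0.68 * 2320 * 7.6 = 11989.76 BTU/hr

11989.76 BTU/hr


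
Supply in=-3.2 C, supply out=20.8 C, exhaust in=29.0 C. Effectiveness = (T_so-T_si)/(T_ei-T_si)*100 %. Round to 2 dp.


eff = (20.8-(-3.2))/(29.0-(-3.2))*100 = 74.53 %

74.53 %


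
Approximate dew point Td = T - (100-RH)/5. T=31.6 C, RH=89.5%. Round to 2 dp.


Td = 31.6 - (100-89.5)/5 = 29.50 C

29.50 C


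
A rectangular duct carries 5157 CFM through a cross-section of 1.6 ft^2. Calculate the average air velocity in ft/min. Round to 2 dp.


V = 5157 / 1.6 = 3223.13 ft/min

3223.13 ft/min


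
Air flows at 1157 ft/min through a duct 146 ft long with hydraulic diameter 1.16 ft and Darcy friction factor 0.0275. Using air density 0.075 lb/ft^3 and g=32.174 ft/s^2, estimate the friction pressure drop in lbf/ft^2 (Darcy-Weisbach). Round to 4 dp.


v_fps = 1157/60 = 19.2833 ft/s
dp = 0.0275*(146/1.16)*0.075*19.2833^2/(2*32.174) = 1.5001 lbf/ft^2

1.5001 lbf/ft^2


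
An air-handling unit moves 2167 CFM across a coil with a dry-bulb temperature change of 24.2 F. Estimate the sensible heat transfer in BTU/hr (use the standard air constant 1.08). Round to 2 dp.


Q = 1.08 * 2167 * 24.2 = 56636.71 BTU/hr

56636.71 BTU/hr


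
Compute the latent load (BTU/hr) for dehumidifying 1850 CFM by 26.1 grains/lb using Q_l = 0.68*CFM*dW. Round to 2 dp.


Q = 0.68 * 1850 * 26.1 = 32833.80 BTU/hr

32833.80 BTU/hr


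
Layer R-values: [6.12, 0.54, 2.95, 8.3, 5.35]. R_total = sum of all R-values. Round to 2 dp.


R_total = 6.12 + 0.54 + 2.95 + 8.3 + 5.35 = 23.26

23.26


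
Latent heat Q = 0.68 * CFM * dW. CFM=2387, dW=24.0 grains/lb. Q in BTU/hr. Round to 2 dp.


Q = 0.68 * 2387 * 24.0 = 38955.84 BTU/hr

38955.84 BTU/hr


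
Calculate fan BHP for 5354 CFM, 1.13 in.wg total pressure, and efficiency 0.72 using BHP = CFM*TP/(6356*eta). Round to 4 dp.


BHP = 5354 * 1.13 / (6356 * 0.72) = 1.3220 hp

1.3220 hp


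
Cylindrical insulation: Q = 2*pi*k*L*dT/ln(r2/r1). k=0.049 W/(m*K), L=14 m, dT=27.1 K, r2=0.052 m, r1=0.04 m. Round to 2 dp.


Q = 2*pi*0.049*14*27.1/ln(0.052/0.04) = 445.21 W

445.21 W


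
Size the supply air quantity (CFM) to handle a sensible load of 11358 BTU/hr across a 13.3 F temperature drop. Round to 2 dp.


CFM = 11358 / (1.08 * 13.3) = 790.73

790.73 CFM


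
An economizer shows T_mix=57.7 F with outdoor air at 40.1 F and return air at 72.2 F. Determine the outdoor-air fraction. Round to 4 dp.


frac = (57.7 - 72.2) / (40.1 - 72.2) = 0.4517

0.4517


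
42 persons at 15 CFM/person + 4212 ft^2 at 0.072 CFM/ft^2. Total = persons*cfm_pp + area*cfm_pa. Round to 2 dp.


Total = 42*15 + 4212*0.072 = 933.26 CFM

933.26 CFM


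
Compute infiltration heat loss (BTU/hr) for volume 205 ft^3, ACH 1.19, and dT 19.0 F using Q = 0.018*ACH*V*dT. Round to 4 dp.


Q = 0.018 * 1.19 * 205 * 19.0 = 83.4309 BTU/hr

83.4309 BTU/hr


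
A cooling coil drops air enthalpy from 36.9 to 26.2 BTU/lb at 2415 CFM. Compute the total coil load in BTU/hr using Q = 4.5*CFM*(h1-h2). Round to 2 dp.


Q = 4.5 * 2415 * (36.9 - 26.2) = 116282.25 BTU/hr

116282.25 BTU/hr


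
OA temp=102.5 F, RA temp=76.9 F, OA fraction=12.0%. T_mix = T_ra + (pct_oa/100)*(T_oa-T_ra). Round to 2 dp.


T_mix = 76.9 + (12.0/100)*(102.5-76.9) = 79.97 F

79.97 F


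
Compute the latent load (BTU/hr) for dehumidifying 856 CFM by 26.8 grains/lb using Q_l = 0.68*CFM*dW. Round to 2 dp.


Q = 0.68 * 856 * 26.8 = 15599.74 BTU/hr

15599.74 BTU/hr


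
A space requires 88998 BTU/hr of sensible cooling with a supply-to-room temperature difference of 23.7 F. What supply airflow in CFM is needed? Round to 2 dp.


CFM = 88998 / (1.08 * 23.7) = 3477.03

3477.03 CFM


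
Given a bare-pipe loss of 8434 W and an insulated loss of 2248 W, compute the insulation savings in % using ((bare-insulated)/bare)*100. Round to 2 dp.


Savings = ((8434-2248)/8434)*100 = 73.35 %

73.35 %


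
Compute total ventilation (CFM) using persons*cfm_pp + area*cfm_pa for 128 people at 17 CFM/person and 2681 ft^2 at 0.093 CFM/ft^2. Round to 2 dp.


Total = 128*17 + 2681*0.093 = 2425.33 CFM

2425.33 CFM


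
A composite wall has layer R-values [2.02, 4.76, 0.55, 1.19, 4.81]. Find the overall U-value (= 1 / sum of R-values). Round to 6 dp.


R_total = 2.02 + 4.76 + 0.55 + 1.19 + 4.81 = 13.33
U = 1/13.33 = 0.075019

0.075019


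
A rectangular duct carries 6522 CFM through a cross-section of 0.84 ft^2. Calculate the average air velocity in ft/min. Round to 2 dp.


V = 6522 / 0.84 = 7764.29 ft/min

7764.29 ft/min


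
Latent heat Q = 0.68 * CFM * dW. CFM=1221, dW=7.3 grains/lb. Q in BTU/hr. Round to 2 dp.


Q = 0.68 * 1221 * 7.3 = 6061.04 BTU/hr

6061.04 BTU/hr


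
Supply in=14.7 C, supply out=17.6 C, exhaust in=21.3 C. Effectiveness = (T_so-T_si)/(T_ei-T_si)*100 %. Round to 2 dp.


eff = (17.6-14.7)/(21.3-14.7)*100 = 43.94 %

43.94 %


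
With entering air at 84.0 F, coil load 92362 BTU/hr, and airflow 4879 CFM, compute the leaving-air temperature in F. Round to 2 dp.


dT = 92362/(1.08*4879) = 17.5283
T_leave = 84.0 - 17.5283 = 66.47 F

66.47 F


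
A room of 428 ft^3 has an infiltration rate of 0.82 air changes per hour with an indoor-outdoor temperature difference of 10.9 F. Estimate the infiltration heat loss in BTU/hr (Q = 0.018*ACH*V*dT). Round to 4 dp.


Q = 0.018 * 0.82 * 428 * 10.9 = 68.8584 BTU/hr

68.8584 BTU/hr


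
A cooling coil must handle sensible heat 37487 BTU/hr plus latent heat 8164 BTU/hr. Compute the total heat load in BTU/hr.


Qt = 37487 + 8164 = 45651 BTU/hr

45651 BTU/hr


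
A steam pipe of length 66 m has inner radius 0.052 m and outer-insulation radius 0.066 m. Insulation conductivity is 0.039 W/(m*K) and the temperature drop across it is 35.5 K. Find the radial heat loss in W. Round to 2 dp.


Q = 2*pi*0.039*66*35.5/ln(0.066/0.052) = 2408.19 W

2408.19 W


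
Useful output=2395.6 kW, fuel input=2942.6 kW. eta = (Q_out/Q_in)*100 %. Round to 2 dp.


eta = (2395.6/2942.6)*100 = 81.41 %

81.41 %


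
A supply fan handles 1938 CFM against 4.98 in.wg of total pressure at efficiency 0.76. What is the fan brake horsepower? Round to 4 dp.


BHP = 1938 * 4.98 / (6356 * 0.76) = 1.9980 hp

1.9980 hp


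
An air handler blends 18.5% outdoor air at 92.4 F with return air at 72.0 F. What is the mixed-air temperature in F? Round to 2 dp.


T_mix = 72.0 + (18.5/100)*(92.4-72.0) = 75.77 F

75.77 F


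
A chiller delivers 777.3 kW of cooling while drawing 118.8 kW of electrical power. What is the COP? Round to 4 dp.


COP = 777.3 / 118.8 = 6.5429

6.5429


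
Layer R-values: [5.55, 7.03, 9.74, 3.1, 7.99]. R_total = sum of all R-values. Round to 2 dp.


R_total = 5.55 + 7.03 + 9.74 + 3.1 + 7.99 = 33.41

33.41


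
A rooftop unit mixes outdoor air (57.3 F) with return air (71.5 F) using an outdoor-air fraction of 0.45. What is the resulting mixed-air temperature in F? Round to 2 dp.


T_mix = 0.45*57.3 + 0.55*71.5 = 65.11 F

65.11 F


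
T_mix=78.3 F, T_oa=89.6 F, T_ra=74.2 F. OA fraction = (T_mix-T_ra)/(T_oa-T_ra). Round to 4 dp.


frac = (78.3 - 74.2) / (89.6 - 74.2) = 0.2662

0.2662


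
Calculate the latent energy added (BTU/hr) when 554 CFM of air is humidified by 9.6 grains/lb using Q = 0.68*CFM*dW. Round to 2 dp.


Q = 0.68 * 554 * 9.6 = 3616.51 BTU/hr

3616.51 BTU/hr


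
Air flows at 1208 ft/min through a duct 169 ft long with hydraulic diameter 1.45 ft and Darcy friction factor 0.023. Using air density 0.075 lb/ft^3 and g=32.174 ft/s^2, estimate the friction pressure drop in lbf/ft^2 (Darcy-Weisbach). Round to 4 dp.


v_fps = 1208/60 = 20.1333 ft/s
dp = 0.023*(169/1.45)*0.075*20.1333^2/(2*32.174) = 1.2665 lbf/ft^2

1.2665 lbf/ft^2


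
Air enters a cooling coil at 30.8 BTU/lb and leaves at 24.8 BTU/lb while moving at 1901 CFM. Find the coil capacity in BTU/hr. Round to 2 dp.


Q = 4.5 * 1901 * (30.8 - 24.8) = 51327.00 BTU/hr

51327.00 BTU/hr


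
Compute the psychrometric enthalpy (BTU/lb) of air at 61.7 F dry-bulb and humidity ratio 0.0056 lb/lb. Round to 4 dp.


h = 0.24*61.7 + 0.0056*(1061+0.444*61.7) = 20.9030 BTU/lb

20.9030 BTU/lb


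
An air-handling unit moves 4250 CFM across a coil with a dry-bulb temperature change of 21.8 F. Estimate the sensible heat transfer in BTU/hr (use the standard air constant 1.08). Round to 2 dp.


Q = 1.08 * 4250 * 21.8 = 100062.00 BTU/hr

100062.00 BTU/hr


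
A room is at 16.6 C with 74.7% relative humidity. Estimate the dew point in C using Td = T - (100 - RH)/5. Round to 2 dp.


Td = 16.6 - (100-74.7)/5 = 11.54 C

11.54 C


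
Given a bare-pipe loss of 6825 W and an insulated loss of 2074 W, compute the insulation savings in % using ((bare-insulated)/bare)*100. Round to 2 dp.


Savings = ((6825-2074)/6825)*100 = 69.61 %

69.61 %


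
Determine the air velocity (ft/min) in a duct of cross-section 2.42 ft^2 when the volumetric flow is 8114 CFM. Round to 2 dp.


V = 8114 / 2.42 = 3352.89 ft/min

3352.89 ft/min


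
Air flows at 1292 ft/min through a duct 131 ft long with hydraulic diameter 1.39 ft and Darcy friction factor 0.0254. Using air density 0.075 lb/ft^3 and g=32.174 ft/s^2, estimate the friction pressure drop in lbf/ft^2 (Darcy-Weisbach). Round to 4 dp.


v_fps = 1292/60 = 21.5333 ft/s
dp = 0.0254*(131/1.39)*0.075*21.5333^2/(2*32.174) = 1.2937 lbf/ft^2

1.2937 lbf/ft^2


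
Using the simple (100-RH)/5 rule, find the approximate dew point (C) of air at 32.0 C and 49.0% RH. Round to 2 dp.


Td = 32.0 - (100-49.0)/5 = 21.80 C

21.80 C


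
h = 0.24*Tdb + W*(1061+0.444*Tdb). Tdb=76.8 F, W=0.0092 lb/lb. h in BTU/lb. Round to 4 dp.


h = 0.24*76.8 + 0.0092*(1061+0.444*76.8) = 28.5069 BTU/lb

28.5069 BTU/lb


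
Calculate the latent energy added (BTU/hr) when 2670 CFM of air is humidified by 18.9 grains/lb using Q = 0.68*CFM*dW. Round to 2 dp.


Q = 0.68 * 2670 * 18.9 = 34314.84 BTU/hr

34314.84 BTU/hr


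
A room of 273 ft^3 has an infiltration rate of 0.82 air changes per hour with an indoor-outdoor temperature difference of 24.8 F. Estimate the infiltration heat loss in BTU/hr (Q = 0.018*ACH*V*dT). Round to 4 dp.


Q = 0.018 * 0.82 * 273 * 24.8 = 99.9311 BTU/hr

99.9311 BTU/hr


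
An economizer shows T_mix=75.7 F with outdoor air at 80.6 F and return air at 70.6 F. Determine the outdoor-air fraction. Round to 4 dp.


frac = (75.7 - 70.6) / (80.6 - 70.6) = 0.5100

0.5100


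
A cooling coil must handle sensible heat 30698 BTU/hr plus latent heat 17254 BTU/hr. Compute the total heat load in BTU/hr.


Qt = 30698 + 17254 = 47952 BTU/hr

47952 BTU/hr


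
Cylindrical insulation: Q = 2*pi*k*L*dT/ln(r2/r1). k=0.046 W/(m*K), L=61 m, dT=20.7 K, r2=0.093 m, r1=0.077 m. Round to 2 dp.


Q = 2*pi*0.046*61*20.7/ln(0.093/0.077) = 1933.08 W

1933.08 W


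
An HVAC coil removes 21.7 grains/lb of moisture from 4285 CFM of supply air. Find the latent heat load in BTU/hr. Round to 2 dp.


Q = 0.68 * 4285 * 21.7 = 63229.46 BTU/hr

63229.46 BTU/hr


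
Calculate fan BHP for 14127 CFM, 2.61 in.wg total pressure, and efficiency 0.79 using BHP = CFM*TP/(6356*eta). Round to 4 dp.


BHP = 14127 * 2.61 / (6356 * 0.79) = 7.3431 hp

7.3431 hp


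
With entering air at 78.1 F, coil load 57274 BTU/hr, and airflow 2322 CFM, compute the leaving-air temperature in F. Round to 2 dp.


dT = 57274/(1.08*2322) = 22.8387
T_leave = 78.1 - 22.8387 = 55.26 F

55.26 F


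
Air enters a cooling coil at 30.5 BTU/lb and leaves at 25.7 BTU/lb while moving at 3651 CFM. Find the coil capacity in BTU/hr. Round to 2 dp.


Q = 4.5 * 3651 * (30.5 - 25.7) = 78861.60 BTU/hr

78861.60 BTU/hr


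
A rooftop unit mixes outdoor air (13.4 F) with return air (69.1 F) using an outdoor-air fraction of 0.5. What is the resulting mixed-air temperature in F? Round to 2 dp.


T_mix = 0.5*13.4 + 0.5*69.1 = 41.25 F

41.25 F


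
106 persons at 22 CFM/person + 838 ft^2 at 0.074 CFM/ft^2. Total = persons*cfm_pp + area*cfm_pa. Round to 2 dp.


Total = 106*22 + 838*0.074 = 2394.01 CFM

2394.01 CFM


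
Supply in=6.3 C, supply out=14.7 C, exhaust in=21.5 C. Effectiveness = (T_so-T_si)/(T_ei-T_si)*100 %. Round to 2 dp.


eff = (14.7-6.3)/(21.5-6.3)*100 = 55.26 %

55.26 %


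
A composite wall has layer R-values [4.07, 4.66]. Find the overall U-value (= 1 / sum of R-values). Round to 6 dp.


R_total = 4.07 + 4.66 = 8.73
U = 1/8.73 = 0.114548

0.114548


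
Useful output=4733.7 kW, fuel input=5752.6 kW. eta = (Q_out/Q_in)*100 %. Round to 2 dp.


eta = (4733.7/5752.6)*100 = 82.29 %

82.29 %


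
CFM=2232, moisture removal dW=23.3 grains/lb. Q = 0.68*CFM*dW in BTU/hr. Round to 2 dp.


Q = 0.68 * 2232 * 23.3 = 35363.81 BTU/hr

35363.81 BTU/hr


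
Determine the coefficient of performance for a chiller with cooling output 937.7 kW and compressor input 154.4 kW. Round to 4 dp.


COP = 937.7 / 154.4 = 6.0732

6.0732


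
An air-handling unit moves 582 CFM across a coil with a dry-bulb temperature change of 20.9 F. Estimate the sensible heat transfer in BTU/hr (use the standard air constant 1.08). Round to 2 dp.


Q = 1.08 * 582 * 20.9 = 13136.90 BTU/hr

13136.90 BTU/hr


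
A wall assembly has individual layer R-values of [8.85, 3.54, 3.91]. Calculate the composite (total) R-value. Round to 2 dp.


R_total = 8.85 + 3.54 + 3.91 = 16.30

16.30


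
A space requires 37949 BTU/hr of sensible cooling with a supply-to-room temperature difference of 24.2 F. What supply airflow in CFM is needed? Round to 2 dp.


CFM = 37949 / (1.08 * 24.2) = 1451.98

1451.98 CFM


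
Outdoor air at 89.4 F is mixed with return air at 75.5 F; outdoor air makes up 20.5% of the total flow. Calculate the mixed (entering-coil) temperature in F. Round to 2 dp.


T_mix = 75.5 + (20.5/100)*(89.4-75.5) = 78.35 F

78.35 F


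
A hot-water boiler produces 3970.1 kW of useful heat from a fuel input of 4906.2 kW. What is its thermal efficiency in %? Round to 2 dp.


eta = (3970.1/4906.2)*100 = 80.92 %

80.92 %


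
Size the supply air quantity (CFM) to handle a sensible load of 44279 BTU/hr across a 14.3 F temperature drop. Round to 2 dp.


CFM = 44279 / (1.08 * 14.3) = 2867.07

2867.07 CFM


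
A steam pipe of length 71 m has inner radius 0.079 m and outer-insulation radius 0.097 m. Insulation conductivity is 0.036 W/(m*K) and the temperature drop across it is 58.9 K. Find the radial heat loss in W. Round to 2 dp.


Q = 2*pi*0.036*71*58.9/ln(0.097/0.079) = 4608.35 W

4608.35 W


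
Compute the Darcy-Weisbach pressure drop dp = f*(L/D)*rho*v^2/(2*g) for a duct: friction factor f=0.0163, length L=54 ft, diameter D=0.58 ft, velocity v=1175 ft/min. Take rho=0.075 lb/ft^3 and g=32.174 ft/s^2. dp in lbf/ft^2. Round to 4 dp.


v_fps = 1175/60 = 19.5833 ft/s
dp = 0.0163*(54/0.58)*0.075*19.5833^2/(2*32.174) = 0.6783 lbf/ft^2

0.6783 lbf/ft^2


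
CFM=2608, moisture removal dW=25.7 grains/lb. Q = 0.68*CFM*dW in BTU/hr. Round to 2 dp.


Q = 0.68 * 2608 * 25.7 = 45577.41 BTU/hr

45577.41 BTU/hr


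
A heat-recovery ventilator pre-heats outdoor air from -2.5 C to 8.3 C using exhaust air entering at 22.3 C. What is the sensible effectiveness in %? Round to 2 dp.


eff = (8.3-(-2.5))/(22.3-(-2.5))*100 = 43.55 %

43.55 %


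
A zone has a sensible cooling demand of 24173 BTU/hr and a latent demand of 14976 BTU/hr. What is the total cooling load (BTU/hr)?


Qt = 24173 + 14976 = 39149 BTU/hr

39149 BTU/hr


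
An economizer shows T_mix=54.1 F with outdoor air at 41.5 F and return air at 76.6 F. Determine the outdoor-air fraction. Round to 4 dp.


frac = (54.1 - 76.6) / (41.5 - 76.6) = 0.6410

0.6410


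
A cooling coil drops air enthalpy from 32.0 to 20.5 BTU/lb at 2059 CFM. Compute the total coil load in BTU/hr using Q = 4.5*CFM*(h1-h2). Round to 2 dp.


Q = 4.5 * 2059 * (32.0 - 20.5) = 106553.25 BTU/hr

106553.25 BTU/hr


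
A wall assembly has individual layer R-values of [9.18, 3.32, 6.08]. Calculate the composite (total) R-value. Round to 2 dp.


R_total = 9.18 + 3.32 + 6.08 = 18.58

18.58


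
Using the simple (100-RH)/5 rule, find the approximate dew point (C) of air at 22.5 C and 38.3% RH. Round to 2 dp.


Td = 22.5 - (100-38.3)/5 = 10.16 C

10.16 C


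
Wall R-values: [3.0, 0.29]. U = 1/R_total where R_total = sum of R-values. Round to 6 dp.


R_total = 3.0 + 0.29 = 3.29
U = 1/3.29 = 0.303951

0.303951


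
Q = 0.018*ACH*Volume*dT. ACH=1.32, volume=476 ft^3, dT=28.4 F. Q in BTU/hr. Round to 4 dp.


Q = 0.018 * 1.32 * 476 * 28.4 = 321.1972 BTU/hr

321.1972 BTU/hr


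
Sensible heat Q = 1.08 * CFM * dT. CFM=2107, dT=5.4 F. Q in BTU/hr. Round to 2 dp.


Q = 1.08 * 2107 * 5.4 = 12288.02 BTU/hr

12288.02 BTU/hr


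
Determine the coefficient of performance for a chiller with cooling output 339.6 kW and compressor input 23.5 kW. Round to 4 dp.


COP = 339.6 / 23.5 = 14.4511

14.4511


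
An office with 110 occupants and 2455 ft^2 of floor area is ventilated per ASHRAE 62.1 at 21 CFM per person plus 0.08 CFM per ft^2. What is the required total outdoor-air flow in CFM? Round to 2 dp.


Total = 110*21 + 2455*0.08 = 2506.40 CFM

2506.40 CFM


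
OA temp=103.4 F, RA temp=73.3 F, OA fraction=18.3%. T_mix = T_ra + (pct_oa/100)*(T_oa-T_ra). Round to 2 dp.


T_mix = 73.3 + (18.3/100)*(103.4-73.3) = 78.81 F

78.81 F


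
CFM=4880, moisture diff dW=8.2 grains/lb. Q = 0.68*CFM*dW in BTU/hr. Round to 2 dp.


Q = 0.68 * 4880 * 8.2 = 27210.88 BTU/hr

27210.88 BTU/hr


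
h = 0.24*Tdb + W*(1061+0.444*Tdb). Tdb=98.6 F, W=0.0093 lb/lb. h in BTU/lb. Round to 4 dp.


h = 0.24*98.6 + 0.0093*(1061+0.444*98.6) = 33.9384 BTU/lb

33.9384 BTU/lb


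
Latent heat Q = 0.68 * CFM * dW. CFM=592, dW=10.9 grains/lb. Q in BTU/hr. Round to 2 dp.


Q = 0.68 * 592 * 10.9 = 4387.90 BTU/hr

4387.90 BTU/hr


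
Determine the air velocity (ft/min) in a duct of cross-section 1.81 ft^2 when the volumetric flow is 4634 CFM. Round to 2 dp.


V = 4634 / 1.81 = 2560.22 ft/min

2560.22 ft/min


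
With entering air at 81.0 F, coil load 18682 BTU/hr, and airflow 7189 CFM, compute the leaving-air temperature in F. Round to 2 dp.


dT = 18682/(1.08*7189) = 2.4062
T_leave = 81.0 - 2.4062 = 78.59 F

78.59 F


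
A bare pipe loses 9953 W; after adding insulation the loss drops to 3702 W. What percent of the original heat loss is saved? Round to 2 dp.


Savings = ((9953-3702)/9953)*100 = 62.81 %

62.81 %


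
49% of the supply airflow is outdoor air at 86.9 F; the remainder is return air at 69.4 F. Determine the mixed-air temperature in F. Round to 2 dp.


T_mix = 0.49*86.9 + 0.51*69.4 = 77.98 F

77.98 F


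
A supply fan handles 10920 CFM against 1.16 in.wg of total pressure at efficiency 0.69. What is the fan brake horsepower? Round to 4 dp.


BHP = 10920 * 1.16 / (6356 * 0.69) = 2.8883 hp

2.8883 hp
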